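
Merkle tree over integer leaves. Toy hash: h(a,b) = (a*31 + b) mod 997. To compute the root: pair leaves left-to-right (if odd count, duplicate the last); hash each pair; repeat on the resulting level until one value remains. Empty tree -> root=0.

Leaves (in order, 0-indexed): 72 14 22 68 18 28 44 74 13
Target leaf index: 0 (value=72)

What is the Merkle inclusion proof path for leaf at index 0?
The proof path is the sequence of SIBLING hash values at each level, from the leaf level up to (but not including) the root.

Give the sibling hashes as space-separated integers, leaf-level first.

Answer: 14 750 661 265

Derivation:
L0 (leaves): [72, 14, 22, 68, 18, 28, 44, 74, 13], target index=0
L1: h(72,14)=(72*31+14)%997=252 [pair 0] h(22,68)=(22*31+68)%997=750 [pair 1] h(18,28)=(18*31+28)%997=586 [pair 2] h(44,74)=(44*31+74)%997=441 [pair 3] h(13,13)=(13*31+13)%997=416 [pair 4] -> [252, 750, 586, 441, 416]
  Sibling for proof at L0: 14
L2: h(252,750)=(252*31+750)%997=586 [pair 0] h(586,441)=(586*31+441)%997=661 [pair 1] h(416,416)=(416*31+416)%997=351 [pair 2] -> [586, 661, 351]
  Sibling for proof at L1: 750
L3: h(586,661)=(586*31+661)%997=881 [pair 0] h(351,351)=(351*31+351)%997=265 [pair 1] -> [881, 265]
  Sibling for proof at L2: 661
L4: h(881,265)=(881*31+265)%997=657 [pair 0] -> [657]
  Sibling for proof at L3: 265
Root: 657
Proof path (sibling hashes from leaf to root): [14, 750, 661, 265]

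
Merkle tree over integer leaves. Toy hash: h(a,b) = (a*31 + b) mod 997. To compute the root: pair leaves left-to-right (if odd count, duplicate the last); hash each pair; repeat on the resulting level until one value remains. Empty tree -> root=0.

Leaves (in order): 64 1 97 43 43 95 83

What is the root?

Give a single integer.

L0: [64, 1, 97, 43, 43, 95, 83]
L1: h(64,1)=(64*31+1)%997=988 h(97,43)=(97*31+43)%997=59 h(43,95)=(43*31+95)%997=431 h(83,83)=(83*31+83)%997=662 -> [988, 59, 431, 662]
L2: h(988,59)=(988*31+59)%997=777 h(431,662)=(431*31+662)%997=65 -> [777, 65]
L3: h(777,65)=(777*31+65)%997=224 -> [224]

Answer: 224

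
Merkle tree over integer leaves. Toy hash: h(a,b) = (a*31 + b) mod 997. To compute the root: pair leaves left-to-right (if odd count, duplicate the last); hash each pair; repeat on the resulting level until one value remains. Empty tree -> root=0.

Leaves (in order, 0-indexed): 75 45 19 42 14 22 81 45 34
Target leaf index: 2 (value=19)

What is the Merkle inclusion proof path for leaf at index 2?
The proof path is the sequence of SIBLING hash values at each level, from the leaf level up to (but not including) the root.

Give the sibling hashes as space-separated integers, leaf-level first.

Answer: 42 376 740 463

Derivation:
L0 (leaves): [75, 45, 19, 42, 14, 22, 81, 45, 34], target index=2
L1: h(75,45)=(75*31+45)%997=376 [pair 0] h(19,42)=(19*31+42)%997=631 [pair 1] h(14,22)=(14*31+22)%997=456 [pair 2] h(81,45)=(81*31+45)%997=562 [pair 3] h(34,34)=(34*31+34)%997=91 [pair 4] -> [376, 631, 456, 562, 91]
  Sibling for proof at L0: 42
L2: h(376,631)=(376*31+631)%997=323 [pair 0] h(456,562)=(456*31+562)%997=740 [pair 1] h(91,91)=(91*31+91)%997=918 [pair 2] -> [323, 740, 918]
  Sibling for proof at L1: 376
L3: h(323,740)=(323*31+740)%997=783 [pair 0] h(918,918)=(918*31+918)%997=463 [pair 1] -> [783, 463]
  Sibling for proof at L2: 740
L4: h(783,463)=(783*31+463)%997=808 [pair 0] -> [808]
  Sibling for proof at L3: 463
Root: 808
Proof path (sibling hashes from leaf to root): [42, 376, 740, 463]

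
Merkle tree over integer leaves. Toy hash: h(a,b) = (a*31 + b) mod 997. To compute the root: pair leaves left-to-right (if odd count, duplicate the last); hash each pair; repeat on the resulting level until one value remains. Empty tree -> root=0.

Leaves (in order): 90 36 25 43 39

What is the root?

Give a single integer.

L0: [90, 36, 25, 43, 39]
L1: h(90,36)=(90*31+36)%997=832 h(25,43)=(25*31+43)%997=818 h(39,39)=(39*31+39)%997=251 -> [832, 818, 251]
L2: h(832,818)=(832*31+818)%997=688 h(251,251)=(251*31+251)%997=56 -> [688, 56]
L3: h(688,56)=(688*31+56)%997=447 -> [447]

Answer: 447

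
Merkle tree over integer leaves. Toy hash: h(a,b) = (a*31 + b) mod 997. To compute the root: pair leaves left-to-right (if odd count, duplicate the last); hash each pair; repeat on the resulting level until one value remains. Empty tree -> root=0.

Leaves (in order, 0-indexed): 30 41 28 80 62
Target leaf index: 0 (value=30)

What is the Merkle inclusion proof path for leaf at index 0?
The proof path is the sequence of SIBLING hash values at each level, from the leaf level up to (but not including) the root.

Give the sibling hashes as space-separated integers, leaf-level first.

L0 (leaves): [30, 41, 28, 80, 62], target index=0
L1: h(30,41)=(30*31+41)%997=971 [pair 0] h(28,80)=(28*31+80)%997=948 [pair 1] h(62,62)=(62*31+62)%997=987 [pair 2] -> [971, 948, 987]
  Sibling for proof at L0: 41
L2: h(971,948)=(971*31+948)%997=142 [pair 0] h(987,987)=(987*31+987)%997=677 [pair 1] -> [142, 677]
  Sibling for proof at L1: 948
L3: h(142,677)=(142*31+677)%997=94 [pair 0] -> [94]
  Sibling for proof at L2: 677
Root: 94
Proof path (sibling hashes from leaf to root): [41, 948, 677]

Answer: 41 948 677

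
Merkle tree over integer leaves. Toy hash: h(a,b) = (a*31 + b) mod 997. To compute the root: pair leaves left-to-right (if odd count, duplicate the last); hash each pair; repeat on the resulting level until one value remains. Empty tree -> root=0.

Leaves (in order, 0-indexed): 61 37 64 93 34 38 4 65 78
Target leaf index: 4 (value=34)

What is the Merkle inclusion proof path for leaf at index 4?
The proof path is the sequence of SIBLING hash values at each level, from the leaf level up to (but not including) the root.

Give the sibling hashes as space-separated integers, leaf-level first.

L0 (leaves): [61, 37, 64, 93, 34, 38, 4, 65, 78], target index=4
L1: h(61,37)=(61*31+37)%997=931 [pair 0] h(64,93)=(64*31+93)%997=83 [pair 1] h(34,38)=(34*31+38)%997=95 [pair 2] h(4,65)=(4*31+65)%997=189 [pair 3] h(78,78)=(78*31+78)%997=502 [pair 4] -> [931, 83, 95, 189, 502]
  Sibling for proof at L0: 38
L2: h(931,83)=(931*31+83)%997=31 [pair 0] h(95,189)=(95*31+189)%997=143 [pair 1] h(502,502)=(502*31+502)%997=112 [pair 2] -> [31, 143, 112]
  Sibling for proof at L1: 189
L3: h(31,143)=(31*31+143)%997=107 [pair 0] h(112,112)=(112*31+112)%997=593 [pair 1] -> [107, 593]
  Sibling for proof at L2: 31
L4: h(107,593)=(107*31+593)%997=919 [pair 0] -> [919]
  Sibling for proof at L3: 593
Root: 919
Proof path (sibling hashes from leaf to root): [38, 189, 31, 593]

Answer: 38 189 31 593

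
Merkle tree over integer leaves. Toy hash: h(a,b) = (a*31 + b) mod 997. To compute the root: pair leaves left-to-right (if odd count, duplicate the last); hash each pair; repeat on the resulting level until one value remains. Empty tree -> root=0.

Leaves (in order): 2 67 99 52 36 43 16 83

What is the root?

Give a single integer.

L0: [2, 67, 99, 52, 36, 43, 16, 83]
L1: h(2,67)=(2*31+67)%997=129 h(99,52)=(99*31+52)%997=130 h(36,43)=(36*31+43)%997=162 h(16,83)=(16*31+83)%997=579 -> [129, 130, 162, 579]
L2: h(129,130)=(129*31+130)%997=141 h(162,579)=(162*31+579)%997=616 -> [141, 616]
L3: h(141,616)=(141*31+616)%997=2 -> [2]

Answer: 2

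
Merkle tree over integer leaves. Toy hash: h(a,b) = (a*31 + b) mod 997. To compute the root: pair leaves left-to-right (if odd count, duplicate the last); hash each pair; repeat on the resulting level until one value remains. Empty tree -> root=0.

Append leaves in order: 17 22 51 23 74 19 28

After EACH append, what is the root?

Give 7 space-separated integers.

Answer: 17 549 705 677 54 288 865

Derivation:
After append 17 (leaves=[17]):
  L0: [17]
  root=17
After append 22 (leaves=[17, 22]):
  L0: [17, 22]
  L1: h(17,22)=(17*31+22)%997=549 -> [549]
  root=549
After append 51 (leaves=[17, 22, 51]):
  L0: [17, 22, 51]
  L1: h(17,22)=(17*31+22)%997=549 h(51,51)=(51*31+51)%997=635 -> [549, 635]
  L2: h(549,635)=(549*31+635)%997=705 -> [705]
  root=705
After append 23 (leaves=[17, 22, 51, 23]):
  L0: [17, 22, 51, 23]
  L1: h(17,22)=(17*31+22)%997=549 h(51,23)=(51*31+23)%997=607 -> [549, 607]
  L2: h(549,607)=(549*31+607)%997=677 -> [677]
  root=677
After append 74 (leaves=[17, 22, 51, 23, 74]):
  L0: [17, 22, 51, 23, 74]
  L1: h(17,22)=(17*31+22)%997=549 h(51,23)=(51*31+23)%997=607 h(74,74)=(74*31+74)%997=374 -> [549, 607, 374]
  L2: h(549,607)=(549*31+607)%997=677 h(374,374)=(374*31+374)%997=4 -> [677, 4]
  L3: h(677,4)=(677*31+4)%997=54 -> [54]
  root=54
After append 19 (leaves=[17, 22, 51, 23, 74, 19]):
  L0: [17, 22, 51, 23, 74, 19]
  L1: h(17,22)=(17*31+22)%997=549 h(51,23)=(51*31+23)%997=607 h(74,19)=(74*31+19)%997=319 -> [549, 607, 319]
  L2: h(549,607)=(549*31+607)%997=677 h(319,319)=(319*31+319)%997=238 -> [677, 238]
  L3: h(677,238)=(677*31+238)%997=288 -> [288]
  root=288
After append 28 (leaves=[17, 22, 51, 23, 74, 19, 28]):
  L0: [17, 22, 51, 23, 74, 19, 28]
  L1: h(17,22)=(17*31+22)%997=549 h(51,23)=(51*31+23)%997=607 h(74,19)=(74*31+19)%997=319 h(28,28)=(28*31+28)%997=896 -> [549, 607, 319, 896]
  L2: h(549,607)=(549*31+607)%997=677 h(319,896)=(319*31+896)%997=815 -> [677, 815]
  L3: h(677,815)=(677*31+815)%997=865 -> [865]
  root=865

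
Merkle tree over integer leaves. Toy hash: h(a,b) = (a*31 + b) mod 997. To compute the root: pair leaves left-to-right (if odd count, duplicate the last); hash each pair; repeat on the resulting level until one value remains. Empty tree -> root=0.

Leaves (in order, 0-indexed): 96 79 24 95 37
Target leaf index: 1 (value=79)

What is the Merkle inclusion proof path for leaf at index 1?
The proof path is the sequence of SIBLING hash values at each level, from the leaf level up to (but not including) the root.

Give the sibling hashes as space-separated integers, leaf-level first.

L0 (leaves): [96, 79, 24, 95, 37], target index=1
L1: h(96,79)=(96*31+79)%997=64 [pair 0] h(24,95)=(24*31+95)%997=839 [pair 1] h(37,37)=(37*31+37)%997=187 [pair 2] -> [64, 839, 187]
  Sibling for proof at L0: 96
L2: h(64,839)=(64*31+839)%997=829 [pair 0] h(187,187)=(187*31+187)%997=2 [pair 1] -> [829, 2]
  Sibling for proof at L1: 839
L3: h(829,2)=(829*31+2)%997=776 [pair 0] -> [776]
  Sibling for proof at L2: 2
Root: 776
Proof path (sibling hashes from leaf to root): [96, 839, 2]

Answer: 96 839 2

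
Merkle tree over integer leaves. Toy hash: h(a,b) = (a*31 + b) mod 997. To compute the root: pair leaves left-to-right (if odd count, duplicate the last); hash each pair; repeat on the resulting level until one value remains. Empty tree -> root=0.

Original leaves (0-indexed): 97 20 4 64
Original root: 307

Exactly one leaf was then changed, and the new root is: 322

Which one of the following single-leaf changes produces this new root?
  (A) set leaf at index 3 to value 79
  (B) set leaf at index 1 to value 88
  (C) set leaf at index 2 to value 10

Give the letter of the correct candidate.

Original leaves: [97, 20, 4, 64]
Target new root: 322
Try each candidate change and compute the resulting root:
Candidate A: set leaf[3] = 79 -> leaves = [97, 20, 4, 79]
  L0: [97, 20, 4, 79]
  L1: h(97,20)=(97*31+20)%997=36 h(4,79)=(4*31+79)%997=203 -> [36, 203]
  L2: h(36,203)=(36*31+203)%997=322 -> [322]
  root = 322 == target 322  ** MATCH **
Candidate B: set leaf[1] = 88 -> leaves = [97, 88, 4, 64]
  L0: [97, 88, 4, 64]
  L1: h(97,88)=(97*31+88)%997=104 h(4,64)=(4*31+64)%997=188 -> [104, 188]
  L2: h(104,188)=(104*31+188)%997=421 -> [421]
  root = 421 != target 322
Candidate C: set leaf[2] = 10 -> leaves = [97, 20, 10, 64]
  L0: [97, 20, 10, 64]
  L1: h(97,20)=(97*31+20)%997=36 h(10,64)=(10*31+64)%997=374 -> [36, 374]
  L2: h(36,374)=(36*31+374)%997=493 -> [493]
  root = 493 != target 322
Candidate A produces the target root.

Answer: A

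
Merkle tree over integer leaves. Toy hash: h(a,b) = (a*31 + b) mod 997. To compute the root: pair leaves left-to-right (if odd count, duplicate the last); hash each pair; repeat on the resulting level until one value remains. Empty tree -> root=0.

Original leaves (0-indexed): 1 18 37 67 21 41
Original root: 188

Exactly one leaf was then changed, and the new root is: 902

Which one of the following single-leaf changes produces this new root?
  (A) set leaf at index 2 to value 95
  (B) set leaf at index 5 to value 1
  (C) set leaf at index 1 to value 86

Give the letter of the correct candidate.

Answer: B

Derivation:
Original leaves: [1, 18, 37, 67, 21, 41]
Target new root: 902
Try each candidate change and compute the resulting root:
Candidate A: set leaf[2] = 95 -> leaves = [1, 18, 95, 67, 21, 41]
  L0: [1, 18, 95, 67, 21, 41]
  L1: h(1,18)=(1*31+18)%997=49 h(95,67)=(95*31+67)%997=21 h(21,41)=(21*31+41)%997=692 -> [49, 21, 692]
  L2: h(49,21)=(49*31+21)%997=543 h(692,692)=(692*31+692)%997=210 -> [543, 210]
  L3: h(543,210)=(543*31+210)%997=94 -> [94]
  root = 94 != target 902
Candidate B: set leaf[5] = 1 -> leaves = [1, 18, 37, 67, 21, 1]
  L0: [1, 18, 37, 67, 21, 1]
  L1: h(1,18)=(1*31+18)%997=49 h(37,67)=(37*31+67)%997=217 h(21,1)=(21*31+1)%997=652 -> [49, 217, 652]
  L2: h(49,217)=(49*31+217)%997=739 h(652,652)=(652*31+652)%997=924 -> [739, 924]
  L3: h(739,924)=(739*31+924)%997=902 -> [902]
  root = 902 == target 902  ** MATCH **
Candidate C: set leaf[1] = 86 -> leaves = [1, 86, 37, 67, 21, 41]
  L0: [1, 86, 37, 67, 21, 41]
  L1: h(1,86)=(1*31+86)%997=117 h(37,67)=(37*31+67)%997=217 h(21,41)=(21*31+41)%997=692 -> [117, 217, 692]
  L2: h(117,217)=(117*31+217)%997=853 h(692,692)=(692*31+692)%997=210 -> [853, 210]
  L3: h(853,210)=(853*31+210)%997=731 -> [731]
  root = 731 != target 902
Candidate B produces the target root.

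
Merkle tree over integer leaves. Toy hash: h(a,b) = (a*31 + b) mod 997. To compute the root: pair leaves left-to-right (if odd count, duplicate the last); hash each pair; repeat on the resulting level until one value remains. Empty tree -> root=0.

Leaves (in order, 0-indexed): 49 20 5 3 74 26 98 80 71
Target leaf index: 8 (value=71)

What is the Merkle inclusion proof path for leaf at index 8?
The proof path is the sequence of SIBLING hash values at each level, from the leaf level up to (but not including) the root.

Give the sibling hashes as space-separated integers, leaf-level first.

Answer: 71 278 920 604

Derivation:
L0 (leaves): [49, 20, 5, 3, 74, 26, 98, 80, 71], target index=8
L1: h(49,20)=(49*31+20)%997=542 [pair 0] h(5,3)=(5*31+3)%997=158 [pair 1] h(74,26)=(74*31+26)%997=326 [pair 2] h(98,80)=(98*31+80)%997=127 [pair 3] h(71,71)=(71*31+71)%997=278 [pair 4] -> [542, 158, 326, 127, 278]
  Sibling for proof at L0: 71
L2: h(542,158)=(542*31+158)%997=11 [pair 0] h(326,127)=(326*31+127)%997=263 [pair 1] h(278,278)=(278*31+278)%997=920 [pair 2] -> [11, 263, 920]
  Sibling for proof at L1: 278
L3: h(11,263)=(11*31+263)%997=604 [pair 0] h(920,920)=(920*31+920)%997=527 [pair 1] -> [604, 527]
  Sibling for proof at L2: 920
L4: h(604,527)=(604*31+527)%997=308 [pair 0] -> [308]
  Sibling for proof at L3: 604
Root: 308
Proof path (sibling hashes from leaf to root): [71, 278, 920, 604]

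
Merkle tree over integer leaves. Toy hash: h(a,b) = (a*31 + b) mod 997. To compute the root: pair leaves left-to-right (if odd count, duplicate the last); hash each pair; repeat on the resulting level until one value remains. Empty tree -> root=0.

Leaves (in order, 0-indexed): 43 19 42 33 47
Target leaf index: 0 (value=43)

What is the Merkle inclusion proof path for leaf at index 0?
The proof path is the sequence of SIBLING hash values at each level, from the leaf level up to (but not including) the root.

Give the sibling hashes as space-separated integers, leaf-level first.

L0 (leaves): [43, 19, 42, 33, 47], target index=0
L1: h(43,19)=(43*31+19)%997=355 [pair 0] h(42,33)=(42*31+33)%997=338 [pair 1] h(47,47)=(47*31+47)%997=507 [pair 2] -> [355, 338, 507]
  Sibling for proof at L0: 19
L2: h(355,338)=(355*31+338)%997=376 [pair 0] h(507,507)=(507*31+507)%997=272 [pair 1] -> [376, 272]
  Sibling for proof at L1: 338
L3: h(376,272)=(376*31+272)%997=961 [pair 0] -> [961]
  Sibling for proof at L2: 272
Root: 961
Proof path (sibling hashes from leaf to root): [19, 338, 272]

Answer: 19 338 272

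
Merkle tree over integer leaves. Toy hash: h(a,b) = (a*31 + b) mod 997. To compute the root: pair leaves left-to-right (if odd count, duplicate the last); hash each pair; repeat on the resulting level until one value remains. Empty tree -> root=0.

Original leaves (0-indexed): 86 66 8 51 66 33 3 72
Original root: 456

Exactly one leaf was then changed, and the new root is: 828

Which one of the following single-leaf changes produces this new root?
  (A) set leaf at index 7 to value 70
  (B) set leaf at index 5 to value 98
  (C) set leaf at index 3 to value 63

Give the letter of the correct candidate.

Original leaves: [86, 66, 8, 51, 66, 33, 3, 72]
Target new root: 828
Try each candidate change and compute the resulting root:
Candidate A: set leaf[7] = 70 -> leaves = [86, 66, 8, 51, 66, 33, 3, 70]
  L0: [86, 66, 8, 51, 66, 33, 3, 70]
  L1: h(86,66)=(86*31+66)%997=738 h(8,51)=(8*31+51)%997=299 h(66,33)=(66*31+33)%997=85 h(3,70)=(3*31+70)%997=163 -> [738, 299, 85, 163]
  L2: h(738,299)=(738*31+299)%997=246 h(85,163)=(85*31+163)%997=804 -> [246, 804]
  L3: h(246,804)=(246*31+804)%997=454 -> [454]
  root = 454 != target 828
Candidate B: set leaf[5] = 98 -> leaves = [86, 66, 8, 51, 66, 98, 3, 72]
  L0: [86, 66, 8, 51, 66, 98, 3, 72]
  L1: h(86,66)=(86*31+66)%997=738 h(8,51)=(8*31+51)%997=299 h(66,98)=(66*31+98)%997=150 h(3,72)=(3*31+72)%997=165 -> [738, 299, 150, 165]
  L2: h(738,299)=(738*31+299)%997=246 h(150,165)=(150*31+165)%997=827 -> [246, 827]
  L3: h(246,827)=(246*31+827)%997=477 -> [477]
  root = 477 != target 828
Candidate C: set leaf[3] = 63 -> leaves = [86, 66, 8, 63, 66, 33, 3, 72]
  L0: [86, 66, 8, 63, 66, 33, 3, 72]
  L1: h(86,66)=(86*31+66)%997=738 h(8,63)=(8*31+63)%997=311 h(66,33)=(66*31+33)%997=85 h(3,72)=(3*31+72)%997=165 -> [738, 311, 85, 165]
  L2: h(738,311)=(738*31+311)%997=258 h(85,165)=(85*31+165)%997=806 -> [258, 806]
  L3: h(258,806)=(258*31+806)%997=828 -> [828]
  root = 828 == target 828  ** MATCH **
Candidate C produces the target root.

Answer: C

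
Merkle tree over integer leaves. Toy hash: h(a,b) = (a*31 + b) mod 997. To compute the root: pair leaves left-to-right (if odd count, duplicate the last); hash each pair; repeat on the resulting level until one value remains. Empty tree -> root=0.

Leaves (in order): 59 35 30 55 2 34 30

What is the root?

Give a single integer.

Answer: 268

Derivation:
L0: [59, 35, 30, 55, 2, 34, 30]
L1: h(59,35)=(59*31+35)%997=867 h(30,55)=(30*31+55)%997=985 h(2,34)=(2*31+34)%997=96 h(30,30)=(30*31+30)%997=960 -> [867, 985, 96, 960]
L2: h(867,985)=(867*31+985)%997=943 h(96,960)=(96*31+960)%997=945 -> [943, 945]
L3: h(943,945)=(943*31+945)%997=268 -> [268]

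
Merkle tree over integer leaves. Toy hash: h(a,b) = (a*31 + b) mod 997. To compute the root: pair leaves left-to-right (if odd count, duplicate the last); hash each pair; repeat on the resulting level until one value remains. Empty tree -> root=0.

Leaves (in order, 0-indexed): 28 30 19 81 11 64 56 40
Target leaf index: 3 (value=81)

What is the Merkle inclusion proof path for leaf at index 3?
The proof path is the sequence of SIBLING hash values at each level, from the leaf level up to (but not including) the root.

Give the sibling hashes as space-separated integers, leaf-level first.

Answer: 19 898 373

Derivation:
L0 (leaves): [28, 30, 19, 81, 11, 64, 56, 40], target index=3
L1: h(28,30)=(28*31+30)%997=898 [pair 0] h(19,81)=(19*31+81)%997=670 [pair 1] h(11,64)=(11*31+64)%997=405 [pair 2] h(56,40)=(56*31+40)%997=779 [pair 3] -> [898, 670, 405, 779]
  Sibling for proof at L0: 19
L2: h(898,670)=(898*31+670)%997=592 [pair 0] h(405,779)=(405*31+779)%997=373 [pair 1] -> [592, 373]
  Sibling for proof at L1: 898
L3: h(592,373)=(592*31+373)%997=779 [pair 0] -> [779]
  Sibling for proof at L2: 373
Root: 779
Proof path (sibling hashes from leaf to root): [19, 898, 373]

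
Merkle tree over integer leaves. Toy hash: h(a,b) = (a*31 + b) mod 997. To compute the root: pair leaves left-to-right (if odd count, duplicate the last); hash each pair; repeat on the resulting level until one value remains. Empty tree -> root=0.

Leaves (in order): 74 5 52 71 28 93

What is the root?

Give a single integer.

L0: [74, 5, 52, 71, 28, 93]
L1: h(74,5)=(74*31+5)%997=305 h(52,71)=(52*31+71)%997=686 h(28,93)=(28*31+93)%997=961 -> [305, 686, 961]
L2: h(305,686)=(305*31+686)%997=171 h(961,961)=(961*31+961)%997=842 -> [171, 842]
L3: h(171,842)=(171*31+842)%997=161 -> [161]

Answer: 161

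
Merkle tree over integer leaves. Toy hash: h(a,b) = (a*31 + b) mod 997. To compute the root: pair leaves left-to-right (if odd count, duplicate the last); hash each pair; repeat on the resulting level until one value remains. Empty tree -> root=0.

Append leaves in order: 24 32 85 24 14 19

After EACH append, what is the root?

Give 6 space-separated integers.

After append 24 (leaves=[24]):
  L0: [24]
  root=24
After append 32 (leaves=[24, 32]):
  L0: [24, 32]
  L1: h(24,32)=(24*31+32)%997=776 -> [776]
  root=776
After append 85 (leaves=[24, 32, 85]):
  L0: [24, 32, 85]
  L1: h(24,32)=(24*31+32)%997=776 h(85,85)=(85*31+85)%997=726 -> [776, 726]
  L2: h(776,726)=(776*31+726)%997=854 -> [854]
  root=854
After append 24 (leaves=[24, 32, 85, 24]):
  L0: [24, 32, 85, 24]
  L1: h(24,32)=(24*31+32)%997=776 h(85,24)=(85*31+24)%997=665 -> [776, 665]
  L2: h(776,665)=(776*31+665)%997=793 -> [793]
  root=793
After append 14 (leaves=[24, 32, 85, 24, 14]):
  L0: [24, 32, 85, 24, 14]
  L1: h(24,32)=(24*31+32)%997=776 h(85,24)=(85*31+24)%997=665 h(14,14)=(14*31+14)%997=448 -> [776, 665, 448]
  L2: h(776,665)=(776*31+665)%997=793 h(448,448)=(448*31+448)%997=378 -> [793, 378]
  L3: h(793,378)=(793*31+378)%997=36 -> [36]
  root=36
After append 19 (leaves=[24, 32, 85, 24, 14, 19]):
  L0: [24, 32, 85, 24, 14, 19]
  L1: h(24,32)=(24*31+32)%997=776 h(85,24)=(85*31+24)%997=665 h(14,19)=(14*31+19)%997=453 -> [776, 665, 453]
  L2: h(776,665)=(776*31+665)%997=793 h(453,453)=(453*31+453)%997=538 -> [793, 538]
  L3: h(793,538)=(793*31+538)%997=196 -> [196]
  root=196

Answer: 24 776 854 793 36 196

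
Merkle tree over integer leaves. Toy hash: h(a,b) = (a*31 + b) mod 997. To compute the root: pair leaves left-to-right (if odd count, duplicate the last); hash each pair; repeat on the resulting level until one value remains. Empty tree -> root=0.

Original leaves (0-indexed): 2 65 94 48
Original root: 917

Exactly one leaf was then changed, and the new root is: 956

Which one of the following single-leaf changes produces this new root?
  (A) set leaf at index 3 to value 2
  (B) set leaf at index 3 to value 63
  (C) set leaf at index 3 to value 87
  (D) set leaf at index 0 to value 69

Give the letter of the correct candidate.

Original leaves: [2, 65, 94, 48]
Target new root: 956
Try each candidate change and compute the resulting root:
Candidate A: set leaf[3] = 2 -> leaves = [2, 65, 94, 2]
  L0: [2, 65, 94, 2]
  L1: h(2,65)=(2*31+65)%997=127 h(94,2)=(94*31+2)%997=922 -> [127, 922]
  L2: h(127,922)=(127*31+922)%997=871 -> [871]
  root = 871 != target 956
Candidate B: set leaf[3] = 63 -> leaves = [2, 65, 94, 63]
  L0: [2, 65, 94, 63]
  L1: h(2,65)=(2*31+65)%997=127 h(94,63)=(94*31+63)%997=983 -> [127, 983]
  L2: h(127,983)=(127*31+983)%997=932 -> [932]
  root = 932 != target 956
Candidate C: set leaf[3] = 87 -> leaves = [2, 65, 94, 87]
  L0: [2, 65, 94, 87]
  L1: h(2,65)=(2*31+65)%997=127 h(94,87)=(94*31+87)%997=10 -> [127, 10]
  L2: h(127,10)=(127*31+10)%997=956 -> [956]
  root = 956 == target 956  ** MATCH **
Candidate D: set leaf[0] = 69 -> leaves = [69, 65, 94, 48]
  L0: [69, 65, 94, 48]
  L1: h(69,65)=(69*31+65)%997=210 h(94,48)=(94*31+48)%997=968 -> [210, 968]
  L2: h(210,968)=(210*31+968)%997=499 -> [499]
  root = 499 != target 956
Candidate C produces the target root.

Answer: C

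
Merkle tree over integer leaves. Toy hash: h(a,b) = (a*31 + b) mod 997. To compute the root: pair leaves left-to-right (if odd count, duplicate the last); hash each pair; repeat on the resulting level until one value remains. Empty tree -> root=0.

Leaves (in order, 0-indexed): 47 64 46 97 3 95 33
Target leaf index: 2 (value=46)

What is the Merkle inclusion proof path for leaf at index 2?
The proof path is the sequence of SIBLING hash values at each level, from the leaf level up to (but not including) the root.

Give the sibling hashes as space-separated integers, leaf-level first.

Answer: 97 524 902

Derivation:
L0 (leaves): [47, 64, 46, 97, 3, 95, 33], target index=2
L1: h(47,64)=(47*31+64)%997=524 [pair 0] h(46,97)=(46*31+97)%997=526 [pair 1] h(3,95)=(3*31+95)%997=188 [pair 2] h(33,33)=(33*31+33)%997=59 [pair 3] -> [524, 526, 188, 59]
  Sibling for proof at L0: 97
L2: h(524,526)=(524*31+526)%997=818 [pair 0] h(188,59)=(188*31+59)%997=902 [pair 1] -> [818, 902]
  Sibling for proof at L1: 524
L3: h(818,902)=(818*31+902)%997=338 [pair 0] -> [338]
  Sibling for proof at L2: 902
Root: 338
Proof path (sibling hashes from leaf to root): [97, 524, 902]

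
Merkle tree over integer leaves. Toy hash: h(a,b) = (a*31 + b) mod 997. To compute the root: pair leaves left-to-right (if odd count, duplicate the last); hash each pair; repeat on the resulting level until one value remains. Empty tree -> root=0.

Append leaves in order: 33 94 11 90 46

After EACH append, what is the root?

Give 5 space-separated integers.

Answer: 33 120 84 163 313

Derivation:
After append 33 (leaves=[33]):
  L0: [33]
  root=33
After append 94 (leaves=[33, 94]):
  L0: [33, 94]
  L1: h(33,94)=(33*31+94)%997=120 -> [120]
  root=120
After append 11 (leaves=[33, 94, 11]):
  L0: [33, 94, 11]
  L1: h(33,94)=(33*31+94)%997=120 h(11,11)=(11*31+11)%997=352 -> [120, 352]
  L2: h(120,352)=(120*31+352)%997=84 -> [84]
  root=84
After append 90 (leaves=[33, 94, 11, 90]):
  L0: [33, 94, 11, 90]
  L1: h(33,94)=(33*31+94)%997=120 h(11,90)=(11*31+90)%997=431 -> [120, 431]
  L2: h(120,431)=(120*31+431)%997=163 -> [163]
  root=163
After append 46 (leaves=[33, 94, 11, 90, 46]):
  L0: [33, 94, 11, 90, 46]
  L1: h(33,94)=(33*31+94)%997=120 h(11,90)=(11*31+90)%997=431 h(46,46)=(46*31+46)%997=475 -> [120, 431, 475]
  L2: h(120,431)=(120*31+431)%997=163 h(475,475)=(475*31+475)%997=245 -> [163, 245]
  L3: h(163,245)=(163*31+245)%997=313 -> [313]
  root=313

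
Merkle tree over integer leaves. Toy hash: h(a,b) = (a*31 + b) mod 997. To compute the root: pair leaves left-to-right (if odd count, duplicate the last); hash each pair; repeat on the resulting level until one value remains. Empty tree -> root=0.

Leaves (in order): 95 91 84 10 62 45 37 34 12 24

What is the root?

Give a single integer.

L0: [95, 91, 84, 10, 62, 45, 37, 34, 12, 24]
L1: h(95,91)=(95*31+91)%997=45 h(84,10)=(84*31+10)%997=620 h(62,45)=(62*31+45)%997=970 h(37,34)=(37*31+34)%997=184 h(12,24)=(12*31+24)%997=396 -> [45, 620, 970, 184, 396]
L2: h(45,620)=(45*31+620)%997=21 h(970,184)=(970*31+184)%997=344 h(396,396)=(396*31+396)%997=708 -> [21, 344, 708]
L3: h(21,344)=(21*31+344)%997=995 h(708,708)=(708*31+708)%997=722 -> [995, 722]
L4: h(995,722)=(995*31+722)%997=660 -> [660]

Answer: 660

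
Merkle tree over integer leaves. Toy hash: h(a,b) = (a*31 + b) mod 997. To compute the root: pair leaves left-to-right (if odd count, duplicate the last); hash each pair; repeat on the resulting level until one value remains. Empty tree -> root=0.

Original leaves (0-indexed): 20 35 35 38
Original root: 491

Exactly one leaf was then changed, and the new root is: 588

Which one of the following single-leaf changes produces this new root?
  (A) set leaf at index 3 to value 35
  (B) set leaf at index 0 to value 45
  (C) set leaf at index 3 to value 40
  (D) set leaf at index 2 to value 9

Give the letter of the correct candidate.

Answer: B

Derivation:
Original leaves: [20, 35, 35, 38]
Target new root: 588
Try each candidate change and compute the resulting root:
Candidate A: set leaf[3] = 35 -> leaves = [20, 35, 35, 35]
  L0: [20, 35, 35, 35]
  L1: h(20,35)=(20*31+35)%997=655 h(35,35)=(35*31+35)%997=123 -> [655, 123]
  L2: h(655,123)=(655*31+123)%997=488 -> [488]
  root = 488 != target 588
Candidate B: set leaf[0] = 45 -> leaves = [45, 35, 35, 38]
  L0: [45, 35, 35, 38]
  L1: h(45,35)=(45*31+35)%997=433 h(35,38)=(35*31+38)%997=126 -> [433, 126]
  L2: h(433,126)=(433*31+126)%997=588 -> [588]
  root = 588 == target 588  ** MATCH **
Candidate C: set leaf[3] = 40 -> leaves = [20, 35, 35, 40]
  L0: [20, 35, 35, 40]
  L1: h(20,35)=(20*31+35)%997=655 h(35,40)=(35*31+40)%997=128 -> [655, 128]
  L2: h(655,128)=(655*31+128)%997=493 -> [493]
  root = 493 != target 588
Candidate D: set leaf[2] = 9 -> leaves = [20, 35, 9, 38]
  L0: [20, 35, 9, 38]
  L1: h(20,35)=(20*31+35)%997=655 h(9,38)=(9*31+38)%997=317 -> [655, 317]
  L2: h(655,317)=(655*31+317)%997=682 -> [682]
  root = 682 != target 588
Candidate B produces the target root.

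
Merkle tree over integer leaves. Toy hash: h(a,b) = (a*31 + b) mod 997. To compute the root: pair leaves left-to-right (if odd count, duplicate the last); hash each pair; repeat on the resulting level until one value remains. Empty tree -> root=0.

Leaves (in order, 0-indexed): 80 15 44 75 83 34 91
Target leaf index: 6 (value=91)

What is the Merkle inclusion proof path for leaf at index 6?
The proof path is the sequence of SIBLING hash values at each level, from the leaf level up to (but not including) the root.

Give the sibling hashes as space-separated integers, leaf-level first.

Answer: 91 613 21

Derivation:
L0 (leaves): [80, 15, 44, 75, 83, 34, 91], target index=6
L1: h(80,15)=(80*31+15)%997=501 [pair 0] h(44,75)=(44*31+75)%997=442 [pair 1] h(83,34)=(83*31+34)%997=613 [pair 2] h(91,91)=(91*31+91)%997=918 [pair 3] -> [501, 442, 613, 918]
  Sibling for proof at L0: 91
L2: h(501,442)=(501*31+442)%997=21 [pair 0] h(613,918)=(613*31+918)%997=978 [pair 1] -> [21, 978]
  Sibling for proof at L1: 613
L3: h(21,978)=(21*31+978)%997=632 [pair 0] -> [632]
  Sibling for proof at L2: 21
Root: 632
Proof path (sibling hashes from leaf to root): [91, 613, 21]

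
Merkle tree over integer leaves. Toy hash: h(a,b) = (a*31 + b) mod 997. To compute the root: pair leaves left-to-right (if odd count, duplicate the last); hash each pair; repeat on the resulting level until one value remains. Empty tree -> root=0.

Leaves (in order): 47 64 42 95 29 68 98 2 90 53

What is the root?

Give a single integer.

L0: [47, 64, 42, 95, 29, 68, 98, 2, 90, 53]
L1: h(47,64)=(47*31+64)%997=524 h(42,95)=(42*31+95)%997=400 h(29,68)=(29*31+68)%997=967 h(98,2)=(98*31+2)%997=49 h(90,53)=(90*31+53)%997=849 -> [524, 400, 967, 49, 849]
L2: h(524,400)=(524*31+400)%997=692 h(967,49)=(967*31+49)%997=116 h(849,849)=(849*31+849)%997=249 -> [692, 116, 249]
L3: h(692,116)=(692*31+116)%997=631 h(249,249)=(249*31+249)%997=989 -> [631, 989]
L4: h(631,989)=(631*31+989)%997=610 -> [610]

Answer: 610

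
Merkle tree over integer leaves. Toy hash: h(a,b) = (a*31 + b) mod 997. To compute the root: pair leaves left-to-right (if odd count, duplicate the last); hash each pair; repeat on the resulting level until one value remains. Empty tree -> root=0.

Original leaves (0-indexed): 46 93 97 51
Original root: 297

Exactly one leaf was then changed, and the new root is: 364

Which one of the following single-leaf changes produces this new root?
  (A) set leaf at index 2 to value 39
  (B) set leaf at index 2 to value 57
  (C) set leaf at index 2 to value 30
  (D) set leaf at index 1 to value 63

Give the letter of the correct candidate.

Answer: D

Derivation:
Original leaves: [46, 93, 97, 51]
Target new root: 364
Try each candidate change and compute the resulting root:
Candidate A: set leaf[2] = 39 -> leaves = [46, 93, 39, 51]
  L0: [46, 93, 39, 51]
  L1: h(46,93)=(46*31+93)%997=522 h(39,51)=(39*31+51)%997=263 -> [522, 263]
  L2: h(522,263)=(522*31+263)%997=493 -> [493]
  root = 493 != target 364
Candidate B: set leaf[2] = 57 -> leaves = [46, 93, 57, 51]
  L0: [46, 93, 57, 51]
  L1: h(46,93)=(46*31+93)%997=522 h(57,51)=(57*31+51)%997=821 -> [522, 821]
  L2: h(522,821)=(522*31+821)%997=54 -> [54]
  root = 54 != target 364
Candidate C: set leaf[2] = 30 -> leaves = [46, 93, 30, 51]
  L0: [46, 93, 30, 51]
  L1: h(46,93)=(46*31+93)%997=522 h(30,51)=(30*31+51)%997=981 -> [522, 981]
  L2: h(522,981)=(522*31+981)%997=214 -> [214]
  root = 214 != target 364
Candidate D: set leaf[1] = 63 -> leaves = [46, 63, 97, 51]
  L0: [46, 63, 97, 51]
  L1: h(46,63)=(46*31+63)%997=492 h(97,51)=(97*31+51)%997=67 -> [492, 67]
  L2: h(492,67)=(492*31+67)%997=364 -> [364]
  root = 364 == target 364  ** MATCH **
Candidate D produces the target root.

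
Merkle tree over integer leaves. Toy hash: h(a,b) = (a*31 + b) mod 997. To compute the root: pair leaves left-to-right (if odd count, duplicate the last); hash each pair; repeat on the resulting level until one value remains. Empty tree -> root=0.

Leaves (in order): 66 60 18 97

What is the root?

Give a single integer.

L0: [66, 60, 18, 97]
L1: h(66,60)=(66*31+60)%997=112 h(18,97)=(18*31+97)%997=655 -> [112, 655]
L2: h(112,655)=(112*31+655)%997=139 -> [139]

Answer: 139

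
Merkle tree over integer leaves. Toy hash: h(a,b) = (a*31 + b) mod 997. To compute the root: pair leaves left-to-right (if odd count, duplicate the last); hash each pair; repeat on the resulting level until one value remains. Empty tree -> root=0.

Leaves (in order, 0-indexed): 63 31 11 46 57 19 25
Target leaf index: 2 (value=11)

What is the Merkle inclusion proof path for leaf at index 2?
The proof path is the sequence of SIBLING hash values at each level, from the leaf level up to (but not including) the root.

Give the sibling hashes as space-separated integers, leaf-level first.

L0 (leaves): [63, 31, 11, 46, 57, 19, 25], target index=2
L1: h(63,31)=(63*31+31)%997=987 [pair 0] h(11,46)=(11*31+46)%997=387 [pair 1] h(57,19)=(57*31+19)%997=789 [pair 2] h(25,25)=(25*31+25)%997=800 [pair 3] -> [987, 387, 789, 800]
  Sibling for proof at L0: 46
L2: h(987,387)=(987*31+387)%997=77 [pair 0] h(789,800)=(789*31+800)%997=334 [pair 1] -> [77, 334]
  Sibling for proof at L1: 987
L3: h(77,334)=(77*31+334)%997=727 [pair 0] -> [727]
  Sibling for proof at L2: 334
Root: 727
Proof path (sibling hashes from leaf to root): [46, 987, 334]

Answer: 46 987 334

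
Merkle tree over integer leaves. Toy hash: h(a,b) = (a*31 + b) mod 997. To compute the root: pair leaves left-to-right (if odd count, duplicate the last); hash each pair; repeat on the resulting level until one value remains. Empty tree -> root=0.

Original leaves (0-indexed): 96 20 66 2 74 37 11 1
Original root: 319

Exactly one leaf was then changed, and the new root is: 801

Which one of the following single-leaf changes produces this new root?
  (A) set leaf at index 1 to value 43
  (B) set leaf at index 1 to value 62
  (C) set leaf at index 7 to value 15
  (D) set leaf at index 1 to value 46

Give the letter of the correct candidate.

Original leaves: [96, 20, 66, 2, 74, 37, 11, 1]
Target new root: 801
Try each candidate change and compute the resulting root:
Candidate A: set leaf[1] = 43 -> leaves = [96, 43, 66, 2, 74, 37, 11, 1]
  L0: [96, 43, 66, 2, 74, 37, 11, 1]
  L1: h(96,43)=(96*31+43)%997=28 h(66,2)=(66*31+2)%997=54 h(74,37)=(74*31+37)%997=337 h(11,1)=(11*31+1)%997=342 -> [28, 54, 337, 342]
  L2: h(28,54)=(28*31+54)%997=922 h(337,342)=(337*31+342)%997=819 -> [922, 819]
  L3: h(922,819)=(922*31+819)%997=488 -> [488]
  root = 488 != target 801
Candidate B: set leaf[1] = 62 -> leaves = [96, 62, 66, 2, 74, 37, 11, 1]
  L0: [96, 62, 66, 2, 74, 37, 11, 1]
  L1: h(96,62)=(96*31+62)%997=47 h(66,2)=(66*31+2)%997=54 h(74,37)=(74*31+37)%997=337 h(11,1)=(11*31+1)%997=342 -> [47, 54, 337, 342]
  L2: h(47,54)=(47*31+54)%997=514 h(337,342)=(337*31+342)%997=819 -> [514, 819]
  L3: h(514,819)=(514*31+819)%997=801 -> [801]
  root = 801 == target 801  ** MATCH **
Candidate C: set leaf[7] = 15 -> leaves = [96, 20, 66, 2, 74, 37, 11, 15]
  L0: [96, 20, 66, 2, 74, 37, 11, 15]
  L1: h(96,20)=(96*31+20)%997=5 h(66,2)=(66*31+2)%997=54 h(74,37)=(74*31+37)%997=337 h(11,15)=(11*31+15)%997=356 -> [5, 54, 337, 356]
  L2: h(5,54)=(5*31+54)%997=209 h(337,356)=(337*31+356)%997=833 -> [209, 833]
  L3: h(209,833)=(209*31+833)%997=333 -> [333]
  root = 333 != target 801
Candidate D: set leaf[1] = 46 -> leaves = [96, 46, 66, 2, 74, 37, 11, 1]
  L0: [96, 46, 66, 2, 74, 37, 11, 1]
  L1: h(96,46)=(96*31+46)%997=31 h(66,2)=(66*31+2)%997=54 h(74,37)=(74*31+37)%997=337 h(11,1)=(11*31+1)%997=342 -> [31, 54, 337, 342]
  L2: h(31,54)=(31*31+54)%997=18 h(337,342)=(337*31+342)%997=819 -> [18, 819]
  L3: h(18,819)=(18*31+819)%997=380 -> [380]
  root = 380 != target 801
Candidate B produces the target root.

Answer: B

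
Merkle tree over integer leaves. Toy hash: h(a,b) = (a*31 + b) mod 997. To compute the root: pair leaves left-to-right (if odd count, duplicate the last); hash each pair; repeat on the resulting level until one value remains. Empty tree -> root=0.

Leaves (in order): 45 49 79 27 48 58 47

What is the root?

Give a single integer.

L0: [45, 49, 79, 27, 48, 58, 47]
L1: h(45,49)=(45*31+49)%997=447 h(79,27)=(79*31+27)%997=482 h(48,58)=(48*31+58)%997=549 h(47,47)=(47*31+47)%997=507 -> [447, 482, 549, 507]
L2: h(447,482)=(447*31+482)%997=381 h(549,507)=(549*31+507)%997=577 -> [381, 577]
L3: h(381,577)=(381*31+577)%997=424 -> [424]

Answer: 424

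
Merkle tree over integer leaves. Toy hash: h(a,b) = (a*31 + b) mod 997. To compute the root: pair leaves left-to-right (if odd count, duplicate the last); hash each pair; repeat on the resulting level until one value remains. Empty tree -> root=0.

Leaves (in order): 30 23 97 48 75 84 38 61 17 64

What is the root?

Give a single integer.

L0: [30, 23, 97, 48, 75, 84, 38, 61, 17, 64]
L1: h(30,23)=(30*31+23)%997=953 h(97,48)=(97*31+48)%997=64 h(75,84)=(75*31+84)%997=415 h(38,61)=(38*31+61)%997=242 h(17,64)=(17*31+64)%997=591 -> [953, 64, 415, 242, 591]
L2: h(953,64)=(953*31+64)%997=694 h(415,242)=(415*31+242)%997=146 h(591,591)=(591*31+591)%997=966 -> [694, 146, 966]
L3: h(694,146)=(694*31+146)%997=723 h(966,966)=(966*31+966)%997=5 -> [723, 5]
L4: h(723,5)=(723*31+5)%997=484 -> [484]

Answer: 484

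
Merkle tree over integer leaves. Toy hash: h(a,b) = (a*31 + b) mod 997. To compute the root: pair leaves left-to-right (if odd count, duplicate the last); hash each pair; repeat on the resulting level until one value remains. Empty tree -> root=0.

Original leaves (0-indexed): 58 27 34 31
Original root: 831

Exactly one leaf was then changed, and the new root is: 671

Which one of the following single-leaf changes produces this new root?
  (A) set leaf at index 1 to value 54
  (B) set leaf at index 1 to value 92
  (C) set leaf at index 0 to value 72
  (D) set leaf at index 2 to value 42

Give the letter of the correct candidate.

Answer: A

Derivation:
Original leaves: [58, 27, 34, 31]
Target new root: 671
Try each candidate change and compute the resulting root:
Candidate A: set leaf[1] = 54 -> leaves = [58, 54, 34, 31]
  L0: [58, 54, 34, 31]
  L1: h(58,54)=(58*31+54)%997=855 h(34,31)=(34*31+31)%997=88 -> [855, 88]
  L2: h(855,88)=(855*31+88)%997=671 -> [671]
  root = 671 == target 671  ** MATCH **
Candidate B: set leaf[1] = 92 -> leaves = [58, 92, 34, 31]
  L0: [58, 92, 34, 31]
  L1: h(58,92)=(58*31+92)%997=893 h(34,31)=(34*31+31)%997=88 -> [893, 88]
  L2: h(893,88)=(893*31+88)%997=852 -> [852]
  root = 852 != target 671
Candidate C: set leaf[0] = 72 -> leaves = [72, 27, 34, 31]
  L0: [72, 27, 34, 31]
  L1: h(72,27)=(72*31+27)%997=265 h(34,31)=(34*31+31)%997=88 -> [265, 88]
  L2: h(265,88)=(265*31+88)%997=327 -> [327]
  root = 327 != target 671
Candidate D: set leaf[2] = 42 -> leaves = [58, 27, 42, 31]
  L0: [58, 27, 42, 31]
  L1: h(58,27)=(58*31+27)%997=828 h(42,31)=(42*31+31)%997=336 -> [828, 336]
  L2: h(828,336)=(828*31+336)%997=82 -> [82]
  root = 82 != target 671
Candidate A produces the target root.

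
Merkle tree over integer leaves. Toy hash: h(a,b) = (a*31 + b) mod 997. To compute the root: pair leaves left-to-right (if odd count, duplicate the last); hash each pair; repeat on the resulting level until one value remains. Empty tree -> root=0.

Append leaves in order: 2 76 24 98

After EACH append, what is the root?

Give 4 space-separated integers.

Answer: 2 138 61 135

Derivation:
After append 2 (leaves=[2]):
  L0: [2]
  root=2
After append 76 (leaves=[2, 76]):
  L0: [2, 76]
  L1: h(2,76)=(2*31+76)%997=138 -> [138]
  root=138
After append 24 (leaves=[2, 76, 24]):
  L0: [2, 76, 24]
  L1: h(2,76)=(2*31+76)%997=138 h(24,24)=(24*31+24)%997=768 -> [138, 768]
  L2: h(138,768)=(138*31+768)%997=61 -> [61]
  root=61
After append 98 (leaves=[2, 76, 24, 98]):
  L0: [2, 76, 24, 98]
  L1: h(2,76)=(2*31+76)%997=138 h(24,98)=(24*31+98)%997=842 -> [138, 842]
  L2: h(138,842)=(138*31+842)%997=135 -> [135]
  root=135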